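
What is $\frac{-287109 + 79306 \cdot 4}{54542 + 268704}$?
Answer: $\frac{30115}{323246} \approx 0.093164$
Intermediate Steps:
$\frac{-287109 + 79306 \cdot 4}{54542 + 268704} = \frac{-287109 + 317224}{323246} = 30115 \cdot \frac{1}{323246} = \frac{30115}{323246}$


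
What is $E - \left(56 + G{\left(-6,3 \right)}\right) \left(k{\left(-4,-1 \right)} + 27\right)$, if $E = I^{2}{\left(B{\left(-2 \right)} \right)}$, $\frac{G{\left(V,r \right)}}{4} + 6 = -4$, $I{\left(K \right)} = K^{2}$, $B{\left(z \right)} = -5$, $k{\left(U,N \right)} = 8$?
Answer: $65$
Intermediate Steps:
$G{\left(V,r \right)} = -40$ ($G{\left(V,r \right)} = -24 + 4 \left(-4\right) = -24 - 16 = -40$)
$E = 625$ ($E = \left(\left(-5\right)^{2}\right)^{2} = 25^{2} = 625$)
$E - \left(56 + G{\left(-6,3 \right)}\right) \left(k{\left(-4,-1 \right)} + 27\right) = 625 - \left(56 - 40\right) \left(8 + 27\right) = 625 - 16 \cdot 35 = 625 - 560 = 65$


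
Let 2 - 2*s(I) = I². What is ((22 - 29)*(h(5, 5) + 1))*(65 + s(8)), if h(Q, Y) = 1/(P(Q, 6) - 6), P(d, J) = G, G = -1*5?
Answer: -2380/11 ≈ -216.36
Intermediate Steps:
G = -5
P(d, J) = -5
h(Q, Y) = -1/11 (h(Q, Y) = 1/(-5 - 6) = 1/(-11) = -1/11)
s(I) = 1 - I²/2
((22 - 29)*(h(5, 5) + 1))*(65 + s(8)) = ((22 - 29)*(-1/11 + 1))*(65 + (1 - ½*8²)) = (-7*10/11)*(65 + (1 - ½*64)) = -70*(65 + (1 - 32))/11 = -70*(65 - 31)/11 = -70/11*34 = -2380/11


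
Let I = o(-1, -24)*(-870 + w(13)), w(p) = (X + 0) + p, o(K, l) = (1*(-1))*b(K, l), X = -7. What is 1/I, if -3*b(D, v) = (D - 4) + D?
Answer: 1/1728 ≈ 0.00057870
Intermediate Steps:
b(D, v) = 4/3 - 2*D/3 (b(D, v) = -((D - 4) + D)/3 = -((-4 + D) + D)/3 = -(-4 + 2*D)/3 = 4/3 - 2*D/3)
o(K, l) = -4/3 + 2*K/3 (o(K, l) = (1*(-1))*(4/3 - 2*K/3) = -(4/3 - 2*K/3) = -4/3 + 2*K/3)
w(p) = -7 + p (w(p) = (-7 + 0) + p = -7 + p)
I = 1728 (I = (-4/3 + (⅔)*(-1))*(-870 + (-7 + 13)) = (-4/3 - ⅔)*(-870 + 6) = -2*(-864) = 1728)
1/I = 1/1728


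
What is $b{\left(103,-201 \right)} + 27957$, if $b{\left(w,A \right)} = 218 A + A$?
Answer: $-16062$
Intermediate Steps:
$b{\left(w,A \right)} = 219 A$
$b{\left(103,-201 \right)} + 27957 = 219 \left(-201\right) + 27957 = -44019 + 27957 = -16062$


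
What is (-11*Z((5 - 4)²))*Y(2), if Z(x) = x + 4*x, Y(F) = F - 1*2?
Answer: 0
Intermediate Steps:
Y(F) = -2 + F (Y(F) = F - 2 = -2 + F)
Z(x) = 5*x
(-11*Z((5 - 4)²))*Y(2) = (-55*(5 - 4)²)*(-2 + 2) = -55*1²*0 = -55*0 = 0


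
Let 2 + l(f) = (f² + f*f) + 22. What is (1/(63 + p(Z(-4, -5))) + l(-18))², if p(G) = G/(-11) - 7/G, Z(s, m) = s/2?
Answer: 960356880484/2152089 ≈ 4.4624e+5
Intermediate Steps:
Z(s, m) = s/2 (Z(s, m) = s*(½) = s/2)
l(f) = 20 + 2*f² (l(f) = -2 + ((f² + f*f) + 22) = -2 + ((f² + f²) + 22) = -2 + (2*f² + 22) = -2 + (22 + 2*f²) = 20 + 2*f²)
p(G) = -7/G - G/11 (p(G) = G*(-1/11) - 7/G = -G/11 - 7/G = -7/G - G/11)
(1/(63 + p(Z(-4, -5))) + l(-18))² = (1/(63 + (-7/((½)*(-4)) - (-4)/22)) + (20 + 2*(-18)²))² = (1/(63 + (-7/(-2) - 1/11*(-2))) + (20 + 2*324))² = (1/(63 + (-7*(-½) + 2/11)) + (20 + 648))² = (1/(63 + (7/2 + 2/11)) + 668)² = (1/(63 + 81/22) + 668)² = (1/(1467/22) + 668)² = (22/1467 + 668)² = (979978/1467)² = 960356880484/2152089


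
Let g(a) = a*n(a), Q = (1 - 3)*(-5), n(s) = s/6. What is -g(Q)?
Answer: -50/3 ≈ -16.667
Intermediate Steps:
n(s) = s/6 (n(s) = s*(⅙) = s/6)
Q = 10 (Q = -2*(-5) = 10)
g(a) = a²/6 (g(a) = a*(a/6) = a²/6)
-g(Q) = -10²/6 = -100/6 = -1*50/3 = -50/3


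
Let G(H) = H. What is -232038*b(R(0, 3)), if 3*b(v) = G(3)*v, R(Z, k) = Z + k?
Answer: -696114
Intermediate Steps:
b(v) = v (b(v) = (3*v)/3 = v)
-232038*b(R(0, 3)) = -232038*(0 + 3) = -232038*3 = -696114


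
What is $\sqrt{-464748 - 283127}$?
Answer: $5 i \sqrt{29915} \approx 864.8 i$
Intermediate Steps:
$\sqrt{-464748 - 283127} = \sqrt{-747875} = 5 i \sqrt{29915}$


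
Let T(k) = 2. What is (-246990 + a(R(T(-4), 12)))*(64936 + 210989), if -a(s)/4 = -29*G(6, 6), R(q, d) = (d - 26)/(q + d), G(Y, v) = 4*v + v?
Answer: -67190496750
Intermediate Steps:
G(Y, v) = 5*v
R(q, d) = (-26 + d)/(d + q)
a(s) = 3480 (a(s) = -(-116)*5*6 = -(-116)*30 = -4*(-870) = 3480)
(-246990 + a(R(T(-4), 12)))*(64936 + 210989) = (-246990 + 3480)*(64936 + 210989) = -243510*275925 = -67190496750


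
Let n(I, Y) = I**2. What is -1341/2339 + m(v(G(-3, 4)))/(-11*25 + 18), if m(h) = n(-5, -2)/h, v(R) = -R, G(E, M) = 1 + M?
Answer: -332942/601123 ≈ -0.55387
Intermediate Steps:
m(h) = 25/h (m(h) = (-5)**2/h = 25/h)
-1341/2339 + m(v(G(-3, 4)))/(-11*25 + 18) = -1341/2339 + (25/((-(1 + 4))))/(-11*25 + 18) = -1341*1/2339 + (25/((-1*5)))/(-275 + 18) = -1341/2339 + (25/(-5))/(-257) = -1341/2339 + (25*(-1/5))*(-1/257) = -1341/2339 - 5*(-1/257) = -1341/2339 + 5/257 = -332942/601123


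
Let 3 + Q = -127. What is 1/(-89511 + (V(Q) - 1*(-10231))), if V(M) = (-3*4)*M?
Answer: -1/77720 ≈ -1.2867e-5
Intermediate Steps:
Q = -130 (Q = -3 - 127 = -130)
V(M) = -12*M
1/(-89511 + (V(Q) - 1*(-10231))) = 1/(-89511 + (-12*(-130) - 1*(-10231))) = 1/(-89511 + (1560 + 10231)) = 1/(-89511 + 11791) = 1/(-77720) = -1/77720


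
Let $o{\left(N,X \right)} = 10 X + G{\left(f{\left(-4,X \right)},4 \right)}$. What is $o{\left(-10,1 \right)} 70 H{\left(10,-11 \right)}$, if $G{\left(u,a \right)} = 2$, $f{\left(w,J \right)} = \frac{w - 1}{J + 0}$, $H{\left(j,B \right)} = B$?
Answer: $-9240$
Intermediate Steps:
$f{\left(w,J \right)} = \frac{-1 + w}{J}$
$o{\left(N,X \right)} = 2 + 10 X$ ($o{\left(N,X \right)} = 10 X + 2 = 2 + 10 X$)
$o{\left(-10,1 \right)} 70 H{\left(10,-11 \right)} = \left(2 + 10 \cdot 1\right) 70 \left(-11\right) = \left(2 + 10\right) 70 \left(-11\right) = 12 \cdot 70 \left(-11\right) = 840 \left(-11\right) = -9240$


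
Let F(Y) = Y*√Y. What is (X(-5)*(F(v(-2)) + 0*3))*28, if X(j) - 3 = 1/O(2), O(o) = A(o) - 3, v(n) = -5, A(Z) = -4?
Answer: -400*I*√5 ≈ -894.43*I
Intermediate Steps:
O(o) = -7 (O(o) = -4 - 3 = -7)
F(Y) = Y^(3/2)
X(j) = 20/7 (X(j) = 3 + 1/(-7) = 3 - ⅐ = 20/7)
(X(-5)*(F(v(-2)) + 0*3))*28 = (20*((-5)^(3/2) + 0*3)/7)*28 = (20*(-5*I*√5 + 0)/7)*28 = (20*(-5*I*√5)/7)*28 = -100*I*√5/7*28 = -400*I*√5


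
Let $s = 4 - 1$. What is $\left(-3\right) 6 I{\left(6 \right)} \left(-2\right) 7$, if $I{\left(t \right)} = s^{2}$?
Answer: $2268$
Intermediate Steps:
$s = 3$
$I{\left(t \right)} = 9$ ($I{\left(t \right)} = 3^{2} = 9$)
$\left(-3\right) 6 I{\left(6 \right)} \left(-2\right) 7 = \left(-3\right) 6 \cdot 9 \left(-2\right) 7 = \left(-18\right) 9 \left(-2\right) 7 = \left(-162\right) \left(-2\right) 7 = 324 \cdot 7 = 2268$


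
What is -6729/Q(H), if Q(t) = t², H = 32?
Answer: -6729/1024 ≈ -6.5713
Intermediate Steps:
-6729/Q(H) = -6729/(32²) = -6729/1024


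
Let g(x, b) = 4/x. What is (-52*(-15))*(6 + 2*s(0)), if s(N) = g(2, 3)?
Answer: 7800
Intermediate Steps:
s(N) = 2 (s(N) = 4/2 = 4*(½) = 2)
(-52*(-15))*(6 + 2*s(0)) = (-52*(-15))*(6 + 2*2) = 780*(6 + 4) = 780*10 = 7800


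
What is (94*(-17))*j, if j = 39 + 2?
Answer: -65518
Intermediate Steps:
j = 41
(94*(-17))*j = (94*(-17))*41 = -1598*41 = -65518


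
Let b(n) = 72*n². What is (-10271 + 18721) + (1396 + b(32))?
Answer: 83574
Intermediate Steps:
(-10271 + 18721) + (1396 + b(32)) = (-10271 + 18721) + (1396 + 72*32²) = 8450 + (1396 + 72*1024) = 8450 + (1396 + 73728) = 8450 + 75124 = 83574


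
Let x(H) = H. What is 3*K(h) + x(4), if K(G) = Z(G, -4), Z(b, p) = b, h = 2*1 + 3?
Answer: 19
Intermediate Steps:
h = 5 (h = 2 + 3 = 5)
K(G) = G
3*K(h) + x(4) = 3*5 + 4 = 15 + 4 = 19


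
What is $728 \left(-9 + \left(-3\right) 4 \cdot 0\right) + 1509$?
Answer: $-5043$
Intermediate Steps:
$728 \left(-9 + \left(-3\right) 4 \cdot 0\right) + 1509 = 728 \left(-9 - 0\right) + 1509 = 728 \left(-9 + 0\right) + 1509 = 728 \left(-9\right) + 1509 = -6552 + 1509 = -5043$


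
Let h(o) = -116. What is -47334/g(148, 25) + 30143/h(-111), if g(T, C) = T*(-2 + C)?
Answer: -1174973/4292 ≈ -273.76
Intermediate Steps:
-47334/g(148, 25) + 30143/h(-111) = -47334*1/(148*(-2 + 25)) + 30143/(-116) = -47334/(148*23) + 30143*(-1/116) = -47334/3404 - 30143/116 = -47334*1/3404 - 30143/116 = -1029/74 - 30143/116 = -1174973/4292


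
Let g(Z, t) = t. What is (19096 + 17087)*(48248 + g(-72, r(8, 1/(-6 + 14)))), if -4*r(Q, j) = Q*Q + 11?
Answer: 6980315811/4 ≈ 1.7451e+9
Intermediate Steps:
r(Q, j) = -11/4 - Q²/4 (r(Q, j) = -(Q*Q + 11)/4 = -(Q² + 11)/4 = -(11 + Q²)/4 = -11/4 - Q²/4)
(19096 + 17087)*(48248 + g(-72, r(8, 1/(-6 + 14)))) = (19096 + 17087)*(48248 + (-11/4 - ¼*8²)) = 36183*(48248 + (-11/4 - ¼*64)) = 36183*(48248 + (-11/4 - 16)) = 36183*(48248 - 75/4) = 36183*(192917/4) = 6980315811/4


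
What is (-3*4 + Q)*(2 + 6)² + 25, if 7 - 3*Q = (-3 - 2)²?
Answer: -1127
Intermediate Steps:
Q = -6 (Q = 7/3 - (-3 - 2)²/3 = 7/3 - ⅓*(-5)² = 7/3 - ⅓*25 = 7/3 - 25/3 = -6)
(-3*4 + Q)*(2 + 6)² + 25 = (-3*4 - 6)*(2 + 6)² + 25 = (-12 - 6)*8² + 25 = -18*64 + 25 = -1152 + 25 = -1127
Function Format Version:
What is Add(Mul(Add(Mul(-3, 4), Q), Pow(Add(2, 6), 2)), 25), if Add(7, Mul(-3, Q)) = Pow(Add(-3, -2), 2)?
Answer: -1127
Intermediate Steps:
Q = -6 (Q = Add(Rational(7, 3), Mul(Rational(-1, 3), Pow(Add(-3, -2), 2))) = Add(Rational(7, 3), Mul(Rational(-1, 3), Pow(-5, 2))) = Add(Rational(7, 3), Mul(Rational(-1, 3), 25)) = Add(Rational(7, 3), Rational(-25, 3)) = -6)
Add(Mul(Add(Mul(-3, 4), Q), Pow(Add(2, 6), 2)), 25) = Add(Mul(Add(Mul(-3, 4), -6), Pow(Add(2, 6), 2)), 25) = Add(Mul(Add(-12, -6), Pow(8, 2)), 25) = Add(Mul(-18, 64), 25) = Add(-1152, 25) = -1127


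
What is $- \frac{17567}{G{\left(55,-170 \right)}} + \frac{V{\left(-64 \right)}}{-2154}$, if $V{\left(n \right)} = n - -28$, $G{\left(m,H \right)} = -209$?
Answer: $\frac{573437}{6821} \approx 84.069$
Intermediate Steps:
$V{\left(n \right)} = 28 + n$ ($V{\left(n \right)} = n + 28 = 28 + n$)
$- \frac{17567}{G{\left(55,-170 \right)}} + \frac{V{\left(-64 \right)}}{-2154} = - \frac{17567}{-209} + \frac{28 - 64}{-2154} = \left(-17567\right) \left(- \frac{1}{209}\right) - - \frac{6}{359} = \frac{1597}{19} + \frac{6}{359} = \frac{573437}{6821}$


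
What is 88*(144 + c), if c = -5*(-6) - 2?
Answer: 15136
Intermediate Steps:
c = 28 (c = 30 - 2 = 28)
88*(144 + c) = 88*(144 + 28) = 88*172 = 15136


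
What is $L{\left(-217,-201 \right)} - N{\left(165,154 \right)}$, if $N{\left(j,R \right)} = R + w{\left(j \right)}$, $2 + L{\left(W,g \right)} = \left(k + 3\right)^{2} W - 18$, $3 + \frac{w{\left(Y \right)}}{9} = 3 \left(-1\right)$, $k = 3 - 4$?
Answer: $-988$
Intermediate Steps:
$k = -1$ ($k = 3 - 4 = -1$)
$w{\left(Y \right)} = -54$ ($w{\left(Y \right)} = -27 + 9 \cdot 3 \left(-1\right) = -27 + 9 \left(-3\right) = -27 - 27 = -54$)
$L{\left(W,g \right)} = -20 + 4 W$ ($L{\left(W,g \right)} = -2 + \left(\left(-1 + 3\right)^{2} W - 18\right) = -2 + \left(2^{2} W - 18\right) = -2 + \left(4 W - 18\right) = -2 + \left(-18 + 4 W\right) = -20 + 4 W$)
$N{\left(j,R \right)} = -54 + R$ ($N{\left(j,R \right)} = R - 54 = -54 + R$)
$L{\left(-217,-201 \right)} - N{\left(165,154 \right)} = \left(-20 + 4 \left(-217\right)\right) - \left(-54 + 154\right) = \left(-20 - 868\right) - 100 = -888 - 100 = -988$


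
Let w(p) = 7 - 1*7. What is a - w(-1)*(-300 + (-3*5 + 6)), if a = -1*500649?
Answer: -500649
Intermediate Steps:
a = -500649
w(p) = 0 (w(p) = 7 - 7 = 0)
a - w(-1)*(-300 + (-3*5 + 6)) = -500649 - 0*(-300 + (-3*5 + 6)) = -500649 - 0*(-300 + (-15 + 6)) = -500649 - 0*(-300 - 9) = -500649 - 0*(-309) = -500649 - 1*0 = -500649 + 0 = -500649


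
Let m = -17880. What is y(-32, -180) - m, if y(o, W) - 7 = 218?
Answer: 18105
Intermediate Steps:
y(o, W) = 225 (y(o, W) = 7 + 218 = 225)
y(-32, -180) - m = 225 - 1*(-17880) = 225 + 17880 = 18105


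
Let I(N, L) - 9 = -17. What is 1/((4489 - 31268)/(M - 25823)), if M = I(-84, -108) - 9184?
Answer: 35015/26779 ≈ 1.3076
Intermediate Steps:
I(N, L) = -8 (I(N, L) = 9 - 17 = -8)
M = -9192 (M = -8 - 9184 = -9192)
1/((4489 - 31268)/(M - 25823)) = 1/((4489 - 31268)/(-9192 - 25823)) = 1/(-26779/(-35015)) = 1/(-26779*(-1/35015)) = 1/(26779/35015) = 35015/26779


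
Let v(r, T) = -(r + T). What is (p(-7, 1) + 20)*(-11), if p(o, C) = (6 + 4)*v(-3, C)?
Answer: -440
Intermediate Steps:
v(r, T) = -T - r (v(r, T) = -(T + r) = -T - r)
p(o, C) = 30 - 10*C (p(o, C) = (6 + 4)*(-C - 1*(-3)) = 10*(-C + 3) = 10*(3 - C) = 30 - 10*C)
(p(-7, 1) + 20)*(-11) = ((30 - 10*1) + 20)*(-11) = ((30 - 10) + 20)*(-11) = (20 + 20)*(-11) = 40*(-11) = -440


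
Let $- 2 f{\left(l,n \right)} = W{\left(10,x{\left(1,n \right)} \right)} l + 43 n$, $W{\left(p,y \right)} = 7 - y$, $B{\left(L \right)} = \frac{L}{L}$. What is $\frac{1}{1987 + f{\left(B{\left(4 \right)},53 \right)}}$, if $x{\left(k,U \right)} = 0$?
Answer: $\frac{1}{844} \approx 0.0011848$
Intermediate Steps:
$B{\left(L \right)} = 1$
$f{\left(l,n \right)} = - \frac{43 n}{2} - \frac{7 l}{2}$ ($f{\left(l,n \right)} = - \frac{\left(7 - 0\right) l + 43 n}{2} = - \frac{\left(7 + 0\right) l + 43 n}{2} = - \frac{7 l + 43 n}{2} = - \frac{43 n}{2} - \frac{7 l}{2}$)
$\frac{1}{1987 + f{\left(B{\left(4 \right)},53 \right)}} = \frac{1}{1987 - 1143} = \frac{1}{844}$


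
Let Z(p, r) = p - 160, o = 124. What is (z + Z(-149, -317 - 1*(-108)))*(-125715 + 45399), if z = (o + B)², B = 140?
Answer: -5572886292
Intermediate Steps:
Z(p, r) = -160 + p
z = 69696 (z = (124 + 140)² = 264² = 69696)
(z + Z(-149, -317 - 1*(-108)))*(-125715 + 45399) = (69696 + (-160 - 149))*(-125715 + 45399) = (69696 - 309)*(-80316) = 69387*(-80316) = -5572886292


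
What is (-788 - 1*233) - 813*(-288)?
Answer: 233123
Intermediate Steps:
(-788 - 1*233) - 813*(-288) = (-788 - 233) + 234144 = -1021 + 234144 = 233123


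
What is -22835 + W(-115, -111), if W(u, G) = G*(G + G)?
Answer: 1807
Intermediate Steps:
W(u, G) = 2*G**2 (W(u, G) = G*(2*G) = 2*G**2)
-22835 + W(-115, -111) = -22835 + 2*(-111)**2 = -22835 + 2*12321 = -22835 + 24642 = 1807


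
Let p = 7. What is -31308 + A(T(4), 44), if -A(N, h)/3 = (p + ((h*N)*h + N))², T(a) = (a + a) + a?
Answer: -1621858311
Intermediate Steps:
T(a) = 3*a (T(a) = 2*a + a = 3*a)
A(N, h) = -3*(7 + N + N*h²)² (A(N, h) = -3*(7 + ((h*N)*h + N))² = -3*(7 + ((N*h)*h + N))² = -3*(7 + (N*h² + N))² = -3*(7 + (N + N*h²))² = -3*(7 + N + N*h²)²)
-31308 + A(T(4), 44) = -31308 - 3*(7 + 3*4 + (3*4)*44²)² = -31308 - 3*(7 + 12 + 12*1936)² = -31308 - 3*(7 + 12 + 23232)² = -31308 - 3*23251² = -31308 - 3*540609001 = -31308 - 1621827003 = -1621858311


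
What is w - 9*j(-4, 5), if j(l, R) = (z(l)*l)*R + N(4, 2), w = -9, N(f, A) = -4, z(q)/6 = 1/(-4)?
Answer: -243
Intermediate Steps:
z(q) = -3/2 (z(q) = 6/(-4) = 6*(-¼) = -3/2)
j(l, R) = -4 - 3*R*l/2 (j(l, R) = (-3*l/2)*R - 4 = -3*R*l/2 - 4 = -4 - 3*R*l/2)
w - 9*j(-4, 5) = -9 - 9*(-4 - 3/2*5*(-4)) = -9 - 9*(-4 + 30) = -9 - 9*26 = -9 - 234 = -243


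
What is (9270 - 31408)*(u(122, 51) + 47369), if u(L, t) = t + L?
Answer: -1052484796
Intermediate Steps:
u(L, t) = L + t
(9270 - 31408)*(u(122, 51) + 47369) = (9270 - 31408)*((122 + 51) + 47369) = -22138*(173 + 47369) = -22138*47542 = -1052484796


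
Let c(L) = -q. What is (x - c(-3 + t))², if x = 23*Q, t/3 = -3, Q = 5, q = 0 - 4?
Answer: 12321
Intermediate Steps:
q = -4
t = -9 (t = 3*(-3) = -9)
x = 115 (x = 23*5 = 115)
c(L) = 4 (c(L) = -1*(-4) = 4)
(x - c(-3 + t))² = (115 - 1*4)² = (115 - 4)² = 111² = 12321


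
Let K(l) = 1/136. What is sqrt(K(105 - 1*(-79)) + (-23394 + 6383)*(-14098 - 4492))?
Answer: sqrt(1462268281794)/68 ≈ 17783.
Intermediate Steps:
K(l) = 1/136
sqrt(K(105 - 1*(-79)) + (-23394 + 6383)*(-14098 - 4492)) = sqrt(1/136 + (-23394 + 6383)*(-14098 - 4492)) = sqrt(1/136 - 17011*(-18590)) = sqrt(1/136 + 316234490) = sqrt(43007890641/136) = sqrt(1462268281794)/68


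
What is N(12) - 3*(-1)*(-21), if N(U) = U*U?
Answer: 81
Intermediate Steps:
N(U) = U²
N(12) - 3*(-1)*(-21) = 12² - 3*(-1)*(-21) = 144 + 3*(-21) = 144 - 63 = 81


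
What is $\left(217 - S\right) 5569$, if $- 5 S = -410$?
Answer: $751815$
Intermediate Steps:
$S = 82$ ($S = \left(- \frac{1}{5}\right) \left(-410\right) = 82$)
$\left(217 - S\right) 5569 = \left(217 - 82\right) 5569 = 135 \cdot 5569 = 751815$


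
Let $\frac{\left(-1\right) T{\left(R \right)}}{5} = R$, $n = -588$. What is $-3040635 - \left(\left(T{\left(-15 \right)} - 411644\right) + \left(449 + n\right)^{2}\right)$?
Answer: $-2648387$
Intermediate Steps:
$T{\left(R \right)} = - 5 R$
$-3040635 - \left(\left(T{\left(-15 \right)} - 411644\right) + \left(449 + n\right)^{2}\right) = -3040635 - \left(\left(\left(-5\right) \left(-15\right) - 411644\right) + \left(449 - 588\right)^{2}\right) = -3040635 - \left(\left(75 - 411644\right) + \left(-139\right)^{2}\right) = -3040635 - \left(-411569 + 19321\right) = -3040635 - -392248 = -3040635 + 392248 = -2648387$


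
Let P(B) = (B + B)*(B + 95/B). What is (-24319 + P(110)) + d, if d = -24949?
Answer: -24878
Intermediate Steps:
P(B) = 2*B*(B + 95/B) (P(B) = (2*B)*(B + 95/B) = 2*B*(B + 95/B))
(-24319 + P(110)) + d = (-24319 + (190 + 2*110**2)) - 24949 = (-24319 + (190 + 2*12100)) - 24949 = (-24319 + (190 + 24200)) - 24949 = (-24319 + 24390) - 24949 = 71 - 24949 = -24878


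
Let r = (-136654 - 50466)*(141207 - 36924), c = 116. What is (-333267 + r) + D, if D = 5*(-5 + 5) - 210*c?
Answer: -19513792587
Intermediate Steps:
r = -19513434960 (r = -187120*104283 = -19513434960)
D = -24360 (D = 5*(-5 + 5) - 210*116 = 5*0 - 24360 = 0 - 24360 = -24360)
(-333267 + r) + D = (-333267 - 19513434960) - 24360 = -19513768227 - 24360 = -19513792587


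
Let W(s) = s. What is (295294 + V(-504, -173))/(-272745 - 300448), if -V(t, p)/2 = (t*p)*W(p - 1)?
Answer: -30638110/573193 ≈ -53.452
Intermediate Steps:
V(t, p) = -2*p*t*(-1 + p) (V(t, p) = -2*t*p*(p - 1) = -2*p*t*(-1 + p))
(295294 + V(-504, -173))/(-272745 - 300448) = (295294 + 2*(-173)*(-504)*(1 - 1*(-173)))/(-272745 - 300448) = (295294 + 2*(-173)*(-504)*(1 + 173))/(-573193) = (295294 + 2*(-173)*(-504)*174)*(-1/573193) = (295294 + 30342816)*(-1/573193) = 30638110*(-1/573193) = -30638110/573193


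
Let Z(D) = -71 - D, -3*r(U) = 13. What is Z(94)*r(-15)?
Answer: 715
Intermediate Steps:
r(U) = -13/3 (r(U) = -⅓*13 = -13/3)
Z(94)*r(-15) = (-71 - 1*94)*(-13/3) = (-71 - 94)*(-13/3) = -165*(-13/3) = 715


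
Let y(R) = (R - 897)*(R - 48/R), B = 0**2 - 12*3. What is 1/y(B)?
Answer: 1/32344 ≈ 3.0918e-5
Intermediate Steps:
B = -36 (B = 0 - 36 = -36)
y(R) = (-897 + R)*(R - 48/R)
1/y(B) = 1/(-48 + (-36)**2 - 897*(-36) + 43056/(-36)) = 1/(-48 + 1296 + 32292 + 43056*(-1/36)) = 1/(-48 + 1296 + 32292 - 1196) = 1/32344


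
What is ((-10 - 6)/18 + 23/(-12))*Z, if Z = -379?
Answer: 38279/36 ≈ 1063.3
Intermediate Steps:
((-10 - 6)/18 + 23/(-12))*Z = ((-10 - 6)/18 + 23/(-12))*(-379) = (-16*1/18 + 23*(-1/12))*(-379) = (-8/9 - 23/12)*(-379) = -101/36*(-379) = 38279/36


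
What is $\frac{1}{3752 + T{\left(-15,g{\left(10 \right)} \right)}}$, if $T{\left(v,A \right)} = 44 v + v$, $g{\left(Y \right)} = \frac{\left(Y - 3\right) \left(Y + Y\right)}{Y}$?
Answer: $\frac{1}{3077} \approx 0.00032499$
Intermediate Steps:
$g{\left(Y \right)} = -6 + 2 Y$ ($g{\left(Y \right)} = \frac{\left(-3 + Y\right) 2 Y}{Y} = \frac{2 Y \left(-3 + Y\right)}{Y} = -6 + 2 Y$)
$T{\left(v,A \right)} = 45 v$
$\frac{1}{3752 + T{\left(-15,g{\left(10 \right)} \right)}} = \frac{1}{3752 + 45 \left(-15\right)} = \frac{1}{3752 - 675} = \frac{1}{3077}$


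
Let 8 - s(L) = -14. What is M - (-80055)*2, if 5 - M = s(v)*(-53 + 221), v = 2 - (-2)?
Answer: 156419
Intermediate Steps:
v = 4 (v = 2 - 1*(-2) = 2 + 2 = 4)
s(L) = 22 (s(L) = 8 - 1*(-14) = 8 + 14 = 22)
M = -3691 (M = 5 - 22*(-53 + 221) = 5 - 22*168 = 5 - 1*3696 = 5 - 3696 = -3691)
M - (-80055)*2 = -3691 - (-80055)*2 = -3691 - 1*(-160110) = -3691 + 160110 = 156419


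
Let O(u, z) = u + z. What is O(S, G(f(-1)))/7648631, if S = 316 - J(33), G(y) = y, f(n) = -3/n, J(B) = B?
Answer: 286/7648631 ≈ 3.7392e-5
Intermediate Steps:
S = 283 (S = 316 - 1*33 = 316 - 33 = 283)
O(S, G(f(-1)))/7648631 = (283 - 3/(-1))/7648631 = (283 - 3*(-1))*(1/7648631) = (283 + 3)*(1/7648631) = 286*(1/7648631) = 286/7648631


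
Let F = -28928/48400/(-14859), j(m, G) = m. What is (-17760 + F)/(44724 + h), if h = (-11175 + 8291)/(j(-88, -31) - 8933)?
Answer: -300055342121918/755617740917325 ≈ -0.39710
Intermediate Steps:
F = 1808/44948475 (F = -28928*1/48400*(-1/14859) = -1808/3025*(-1/14859) = 1808/44948475 ≈ 4.0224e-5)
h = 2884/9021 (h = (-11175 + 8291)/(-88 - 8933) = -2884/(-9021) = -2884*(-1/9021) = 2884/9021 ≈ 0.31970)
(-17760 + F)/(44724 + h) = (-17760 + 1808/44948475)/(44724 + 2884/9021) = -798284914192/(44948475*403458088/9021) = -798284914192/44948475*9021/403458088 = -300055342121918/755617740917325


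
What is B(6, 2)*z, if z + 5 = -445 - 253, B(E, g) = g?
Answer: -1406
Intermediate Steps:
z = -703 (z = -5 + (-445 - 253) = -5 - 698 = -703)
B(6, 2)*z = 2*(-703) = -1406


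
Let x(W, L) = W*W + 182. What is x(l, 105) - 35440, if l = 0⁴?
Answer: -35258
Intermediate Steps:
l = 0
x(W, L) = 182 + W² (x(W, L) = W² + 182 = 182 + W²)
x(l, 105) - 35440 = (182 + 0²) - 35440 = (182 + 0) - 35440 = 182 - 35440 = -35258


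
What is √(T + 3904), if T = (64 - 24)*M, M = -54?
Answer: 4*√109 ≈ 41.761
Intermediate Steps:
T = -2160 (T = (64 - 24)*(-54) = 40*(-54) = -2160)
√(T + 3904) = √(-2160 + 3904) = √1744 = 4*√109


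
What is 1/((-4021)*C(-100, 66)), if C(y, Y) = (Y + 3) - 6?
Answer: -1/253323 ≈ -3.9475e-6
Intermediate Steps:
C(y, Y) = -3 + Y (C(y, Y) = (3 + Y) - 6 = -3 + Y)
1/((-4021)*C(-100, 66)) = 1/((-4021)*(-3 + 66)) = -1/4021/63 = -1/4021*1/63 = -1/253323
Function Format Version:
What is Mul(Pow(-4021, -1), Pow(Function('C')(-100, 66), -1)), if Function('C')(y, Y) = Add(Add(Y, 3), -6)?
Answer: Rational(-1, 253323) ≈ -3.9475e-6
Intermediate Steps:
Function('C')(y, Y) = Add(-3, Y) (Function('C')(y, Y) = Add(Add(3, Y), -6) = Add(-3, Y))
Mul(Pow(-4021, -1), Pow(Function('C')(-100, 66), -1)) = Mul(Pow(-4021, -1), Pow(Add(-3, 66), -1)) = Mul(Rational(-1, 4021), Pow(63, -1)) = Mul(Rational(-1, 4021), Rational(1, 63)) = Rational(-1, 253323)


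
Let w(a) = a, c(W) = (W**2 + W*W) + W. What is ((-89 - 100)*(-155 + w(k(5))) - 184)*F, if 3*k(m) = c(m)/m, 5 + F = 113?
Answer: 3069144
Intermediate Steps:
F = 108 (F = -5 + 113 = 108)
c(W) = W + 2*W**2 (c(W) = (W**2 + W**2) + W = 2*W**2 + W = W + 2*W**2)
k(m) = 1/3 + 2*m/3 (k(m) = ((m*(1 + 2*m))/m)/3 = (1 + 2*m)/3 = 1/3 + 2*m/3)
((-89 - 100)*(-155 + w(k(5))) - 184)*F = ((-89 - 100)*(-155 + (1/3 + (2/3)*5)) - 184)*108 = (-189*(-155 + (1/3 + 10/3)) - 184)*108 = (-189*(-155 + 11/3) - 184)*108 = (-189*(-454/3) - 184)*108 = (28602 - 184)*108 = 28418*108 = 3069144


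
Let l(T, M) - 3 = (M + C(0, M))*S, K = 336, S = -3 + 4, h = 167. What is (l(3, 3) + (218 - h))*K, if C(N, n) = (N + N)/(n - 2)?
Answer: 19152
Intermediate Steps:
C(N, n) = 2*N/(-2 + n) (C(N, n) = (2*N)/(-2 + n) = 2*N/(-2 + n))
S = 1
l(T, M) = 3 + M (l(T, M) = 3 + (M + 2*0/(-2 + M))*1 = 3 + (M + 0)*1 = 3 + M*1 = 3 + M)
(l(3, 3) + (218 - h))*K = ((3 + 3) + (218 - 1*167))*336 = (6 + (218 - 167))*336 = (6 + 51)*336 = 57*336 = 19152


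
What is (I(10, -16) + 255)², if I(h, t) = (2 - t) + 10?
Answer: 80089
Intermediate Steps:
I(h, t) = 12 - t
(I(10, -16) + 255)² = ((12 - 1*(-16)) + 255)² = ((12 + 16) + 255)² = (28 + 255)² = 283² = 80089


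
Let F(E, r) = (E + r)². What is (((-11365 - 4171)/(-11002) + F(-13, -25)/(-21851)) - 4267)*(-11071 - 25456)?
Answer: 18728913759832511/120202351 ≈ 1.5581e+8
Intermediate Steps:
(((-11365 - 4171)/(-11002) + F(-13, -25)/(-21851)) - 4267)*(-11071 - 25456) = (((-11365 - 4171)/(-11002) + (-13 - 25)²/(-21851)) - 4267)*(-11071 - 25456) = ((-15536*(-1/11002) + (-38)²*(-1/21851)) - 4267)*(-36527) = ((7768/5501 + 1444*(-1/21851)) - 4267)*(-36527) = ((7768/5501 - 1444/21851) - 4267)*(-36527) = (161795124/120202351 - 4267)*(-36527) = -512741636593/120202351*(-36527) = 18728913759832511/120202351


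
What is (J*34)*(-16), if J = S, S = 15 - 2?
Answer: -7072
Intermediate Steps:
S = 13
J = 13
(J*34)*(-16) = (13*34)*(-16) = 442*(-16) = -7072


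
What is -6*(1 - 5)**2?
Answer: -96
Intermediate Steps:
-6*(1 - 5)**2 = -6*(-4)**2 = -6*16 = -96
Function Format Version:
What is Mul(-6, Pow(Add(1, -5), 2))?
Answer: -96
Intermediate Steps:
Mul(-6, Pow(Add(1, -5), 2)) = Mul(-6, Pow(-4, 2)) = Mul(-6, 16) = -96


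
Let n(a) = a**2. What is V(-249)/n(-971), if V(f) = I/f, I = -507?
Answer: 169/78255803 ≈ 2.1596e-6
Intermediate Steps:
V(f) = -507/f
V(-249)/n(-971) = (-507/(-249))/((-971)**2) = -507*(-1/249)/942841 = (169/83)*(1/942841) = 169/78255803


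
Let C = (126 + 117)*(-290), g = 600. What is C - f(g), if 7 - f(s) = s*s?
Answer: 289523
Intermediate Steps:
f(s) = 7 - s**2 (f(s) = 7 - s*s = 7 - s**2)
C = -70470 (C = 243*(-290) = -70470)
C - f(g) = -70470 - (7 - 1*600**2) = -70470 - (7 - 1*360000) = -70470 - (7 - 360000) = -70470 - 1*(-359993) = -70470 + 359993 = 289523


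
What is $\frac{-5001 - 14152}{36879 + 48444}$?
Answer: $- \frac{19153}{85323} \approx -0.22448$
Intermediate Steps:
$\frac{-5001 - 14152}{36879 + 48444} = - \frac{19153}{85323}$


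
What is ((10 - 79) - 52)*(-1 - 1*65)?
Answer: 7986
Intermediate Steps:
((10 - 79) - 52)*(-1 - 1*65) = (-69 - 52)*(-1 - 65) = -121*(-66) = 7986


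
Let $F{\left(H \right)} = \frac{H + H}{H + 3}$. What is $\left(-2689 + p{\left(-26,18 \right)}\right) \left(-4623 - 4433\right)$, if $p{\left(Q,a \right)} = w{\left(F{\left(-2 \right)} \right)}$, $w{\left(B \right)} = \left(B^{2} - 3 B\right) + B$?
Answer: $24134240$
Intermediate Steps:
$F{\left(H \right)} = \frac{2 H}{3 + H}$
$w{\left(B \right)} = B^{2} - 2 B$
$p{\left(Q,a \right)} = 24$ ($p{\left(Q,a \right)} = 2 \left(-2\right) \frac{1}{3 - 2} \left(-2 + 2 \left(-2\right) \frac{1}{3 - 2}\right) = 2 \left(-2\right) 1^{-1} \left(-2 + 2 \left(-2\right) 1^{-1}\right) = 2 \left(-2\right) 1 \left(-2 + 2 \left(-2\right) 1\right) = - 4 \left(-2 - 4\right) = \left(-4\right) \left(-6\right) = 24$)
$\left(-2689 + p{\left(-26,18 \right)}\right) \left(-4623 - 4433\right) = \left(-2689 + 24\right) \left(-4623 - 4433\right) = \left(-2665\right) \left(-9056\right) = 24134240$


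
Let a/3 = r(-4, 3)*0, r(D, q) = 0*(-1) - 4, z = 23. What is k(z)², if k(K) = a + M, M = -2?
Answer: 4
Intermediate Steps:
r(D, q) = -4 (r(D, q) = 0 - 4 = -4)
a = 0 (a = 3*(-4*0) = 3*0 = 0)
k(K) = -2 (k(K) = 0 - 2 = -2)
k(z)² = (-2)² = 4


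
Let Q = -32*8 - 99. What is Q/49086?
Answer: -355/49086 ≈ -0.0072322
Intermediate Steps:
Q = -355 (Q = -256 - 99 = -355)
Q/49086 = -355/49086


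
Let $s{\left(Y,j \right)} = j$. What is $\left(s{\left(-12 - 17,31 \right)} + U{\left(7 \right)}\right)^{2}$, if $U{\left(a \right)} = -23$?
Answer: $64$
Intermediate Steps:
$\left(s{\left(-12 - 17,31 \right)} + U{\left(7 \right)}\right)^{2} = \left(31 - 23\right)^{2} = 8^{2} = 64$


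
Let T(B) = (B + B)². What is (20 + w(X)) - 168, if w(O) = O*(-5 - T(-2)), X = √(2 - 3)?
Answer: -148 - 21*I ≈ -148.0 - 21.0*I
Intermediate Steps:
T(B) = 4*B² (T(B) = (2*B)² = 4*B²)
X = I (X = √(-1) = I ≈ 1.0*I)
w(O) = -21*O (w(O) = O*(-5 - 4*(-2)²) = O*(-5 - 4*4) = O*(-5 - 1*16) = O*(-5 - 16) = O*(-21) = -21*O)
(20 + w(X)) - 168 = (20 - 21*I) - 168 = -148 - 21*I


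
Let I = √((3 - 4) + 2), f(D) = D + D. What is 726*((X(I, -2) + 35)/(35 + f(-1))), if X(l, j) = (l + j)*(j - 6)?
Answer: 946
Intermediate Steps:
f(D) = 2*D
I = 1 (I = √(-1 + 2) = √1 = 1)
X(l, j) = (-6 + j)*(j + l) (X(l, j) = (j + l)*(-6 + j) = (-6 + j)*(j + l))
726*((X(I, -2) + 35)/(35 + f(-1))) = 726*((((-2)² - 6*(-2) - 6*1 - 2*1) + 35)/(35 + 2*(-1))) = 726*(((4 + 12 - 6 - 2) + 35)/(35 - 2)) = 726*((8 + 35)/33) = 726*(43*(1/33)) = 726*(43/33) = 946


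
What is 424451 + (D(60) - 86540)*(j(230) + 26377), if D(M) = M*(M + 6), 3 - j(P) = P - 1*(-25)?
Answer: -2156978049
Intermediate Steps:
j(P) = -22 - P (j(P) = 3 - (P - 1*(-25)) = 3 - (P + 25) = 3 - (25 + P) = 3 + (-25 - P) = -22 - P)
D(M) = M*(6 + M)
424451 + (D(60) - 86540)*(j(230) + 26377) = 424451 + (60*(6 + 60) - 86540)*((-22 - 1*230) + 26377) = 424451 + (60*66 - 86540)*((-22 - 230) + 26377) = 424451 + (3960 - 86540)*(-252 + 26377) = 424451 - 82580*26125 = 424451 - 2157402500 = -2156978049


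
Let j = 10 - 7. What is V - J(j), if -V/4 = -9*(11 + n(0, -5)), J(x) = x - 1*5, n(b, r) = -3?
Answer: 290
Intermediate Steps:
j = 3
J(x) = -5 + x (J(x) = x - 5 = -5 + x)
V = 288 (V = -(-36)*(11 - 3) = -(-36)*8 = -4*(-72) = 288)
V - J(j) = 288 - (-5 + 3) = 288 - 1*(-2) = 288 + 2 = 290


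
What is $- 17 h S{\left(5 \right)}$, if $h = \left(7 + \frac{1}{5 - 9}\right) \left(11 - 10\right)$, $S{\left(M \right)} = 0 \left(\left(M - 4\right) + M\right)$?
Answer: $0$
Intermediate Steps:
$S{\left(M \right)} = 0$ ($S{\left(M \right)} = 0 \left(\left(M - 4\right) + M\right) = 0 \left(\left(-4 + M\right) + M\right) = 0 \left(-4 + 2 M\right) = 0$)
$h = \frac{27}{4}$ ($h = \left(7 + \frac{1}{-4}\right) 1 = \left(7 - \frac{1}{4}\right) 1 = \frac{27}{4} \cdot 1 = \frac{27}{4} \approx 6.75$)
$- 17 h S{\left(5 \right)} = \left(-17\right) \frac{27}{4} \cdot 0 = \left(- \frac{459}{4}\right) 0 = 0$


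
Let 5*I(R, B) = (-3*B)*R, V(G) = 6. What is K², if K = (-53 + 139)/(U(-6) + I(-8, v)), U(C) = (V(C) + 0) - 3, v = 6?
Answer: 184900/25281 ≈ 7.3138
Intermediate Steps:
I(R, B) = -3*B*R/5 (I(R, B) = ((-3*B)*R)/5 = (-3*B*R)/5 = -3*B*R/5)
U(C) = 3 (U(C) = (6 + 0) - 3 = 6 - 3 = 3)
K = 430/159 (K = (-53 + 139)/(3 - ⅗*6*(-8)) = 86/(3 + 144/5) = 86/(159/5) = 86*(5/159) = 430/159 ≈ 2.7044)
K² = (430/159)² = 184900/25281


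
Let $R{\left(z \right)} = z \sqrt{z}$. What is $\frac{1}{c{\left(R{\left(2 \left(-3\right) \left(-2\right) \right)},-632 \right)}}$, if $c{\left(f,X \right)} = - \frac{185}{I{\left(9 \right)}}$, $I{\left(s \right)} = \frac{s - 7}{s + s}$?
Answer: $- \frac{1}{1665} \approx -0.0006006$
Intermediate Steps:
$I{\left(s \right)} = \frac{-7 + s}{2 s}$
$R{\left(z \right)} = z^{\frac{3}{2}}$
$c{\left(f,X \right)} = -1665$ ($c{\left(f,X \right)} = - \frac{185}{\frac{1}{2} \cdot \frac{1}{9} \left(-7 + 9\right)} = - \frac{185}{\frac{1}{2} \cdot \frac{1}{9} \cdot 2} = - 185 \frac{1}{\frac{1}{9}} = \left(-185\right) 9 = -1665$)
$\frac{1}{c{\left(R{\left(2 \left(-3\right) \left(-2\right) \right)},-632 \right)}} = \frac{1}{-1665} = - \frac{1}{1665}$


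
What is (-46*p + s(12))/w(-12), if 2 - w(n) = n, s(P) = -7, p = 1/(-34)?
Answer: -48/119 ≈ -0.40336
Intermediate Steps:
p = -1/34 ≈ -0.029412
w(n) = 2 - n
(-46*p + s(12))/w(-12) = (-46*(-1/34) - 7)/(2 - 1*(-12)) = (23/17 - 7)/(2 + 12) = -96/17/14 = -96/17*1/14 = -48/119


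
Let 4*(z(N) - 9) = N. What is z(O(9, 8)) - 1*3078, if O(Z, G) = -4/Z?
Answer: -27622/9 ≈ -3069.1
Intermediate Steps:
z(N) = 9 + N/4
z(O(9, 8)) - 1*3078 = (9 + (-4/9)/4) - 1*3078 = (9 + (-4*1/9)/4) - 3078 = (9 + (1/4)*(-4/9)) - 3078 = (9 - 1/9) - 3078 = 80/9 - 3078 = -27622/9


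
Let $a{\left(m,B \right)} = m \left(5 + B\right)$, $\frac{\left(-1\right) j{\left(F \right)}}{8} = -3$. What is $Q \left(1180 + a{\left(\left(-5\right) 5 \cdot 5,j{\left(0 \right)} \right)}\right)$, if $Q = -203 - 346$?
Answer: $1342305$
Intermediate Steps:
$j{\left(F \right)} = 24$ ($j{\left(F \right)} = \left(-8\right) \left(-3\right) = 24$)
$Q = -549$
$Q \left(1180 + a{\left(\left(-5\right) 5 \cdot 5,j{\left(0 \right)} \right)}\right) = - 549 \left(1180 + \left(-5\right) 5 \cdot 5 \left(5 + 24\right)\right) = - 549 \left(1180 + \left(-25\right) 5 \cdot 29\right) = - 549 \left(1180 - 3625\right) = \left(-549\right) \left(-2445\right) = 1342305$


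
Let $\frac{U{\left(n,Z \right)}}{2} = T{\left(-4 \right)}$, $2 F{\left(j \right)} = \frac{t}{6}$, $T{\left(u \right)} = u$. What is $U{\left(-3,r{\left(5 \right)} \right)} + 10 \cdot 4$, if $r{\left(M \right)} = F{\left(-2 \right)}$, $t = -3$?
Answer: $32$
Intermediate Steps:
$F{\left(j \right)} = - \frac{1}{4}$ ($F{\left(j \right)} = \frac{\left(-3\right) \frac{1}{6}}{2} = \frac{1}{2} \left(- \frac{1}{2}\right) = - \frac{1}{4}$)
$r{\left(M \right)} = - \frac{1}{4}$
$U{\left(n,Z \right)} = -8$ ($U{\left(n,Z \right)} = 2 \left(-4\right) = -8$)
$U{\left(-3,r{\left(5 \right)} \right)} + 10 \cdot 4 = -8 + 10 \cdot 4 = -8 + 40 = 32$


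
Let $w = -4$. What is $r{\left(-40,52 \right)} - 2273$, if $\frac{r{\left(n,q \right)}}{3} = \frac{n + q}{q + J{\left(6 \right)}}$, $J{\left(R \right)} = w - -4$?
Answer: $- \frac{29540}{13} \approx -2272.3$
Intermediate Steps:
$J{\left(R \right)} = 0$ ($J{\left(R \right)} = -4 - -4 = -4 + 4 = 0$)
$r{\left(n,q \right)} = \frac{3 \left(n + q\right)}{q}$ ($r{\left(n,q \right)} = 3 \frac{n + q}{q + 0} = 3 \frac{n + q}{q} = \frac{3 \left(n + q\right)}{q}$)
$r{\left(-40,52 \right)} - 2273 = \left(3 + 3 \left(-40\right) \frac{1}{52}\right) - 2273 = \left(3 - \frac{30}{13}\right) - 2273 = \frac{9}{13} - 2273 = - \frac{29540}{13}$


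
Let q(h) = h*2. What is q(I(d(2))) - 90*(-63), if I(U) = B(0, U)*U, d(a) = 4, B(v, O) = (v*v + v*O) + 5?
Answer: 5710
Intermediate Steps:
B(v, O) = 5 + v**2 + O*v (B(v, O) = (v**2 + O*v) + 5 = 5 + v**2 + O*v)
I(U) = 5*U (I(U) = (5 + 0**2 + U*0)*U = (5 + 0 + 0)*U = 5*U)
q(h) = 2*h
q(I(d(2))) - 90*(-63) = 2*(5*4) - 90*(-63) = 2*20 - 1*(-5670) = 40 + 5670 = 5710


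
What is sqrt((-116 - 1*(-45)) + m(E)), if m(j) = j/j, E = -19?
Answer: I*sqrt(70) ≈ 8.3666*I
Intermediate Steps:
m(j) = 1
sqrt((-116 - 1*(-45)) + m(E)) = sqrt((-116 - 1*(-45)) + 1) = sqrt((-116 + 45) + 1) = sqrt(-71 + 1) = sqrt(-70) = I*sqrt(70)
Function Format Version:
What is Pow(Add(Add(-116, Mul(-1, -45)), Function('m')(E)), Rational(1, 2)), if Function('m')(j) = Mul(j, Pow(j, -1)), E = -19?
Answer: Mul(I, Pow(70, Rational(1, 2))) ≈ Mul(8.3666, I)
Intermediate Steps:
Function('m')(j) = 1
Pow(Add(Add(-116, Mul(-1, -45)), Function('m')(E)), Rational(1, 2)) = Pow(Add(Add(-116, Mul(-1, -45)), 1), Rational(1, 2)) = Pow(Add(Add(-116, 45), 1), Rational(1, 2)) = Pow(Add(-71, 1), Rational(1, 2)) = Pow(-70, Rational(1, 2)) = Mul(I, Pow(70, Rational(1, 2)))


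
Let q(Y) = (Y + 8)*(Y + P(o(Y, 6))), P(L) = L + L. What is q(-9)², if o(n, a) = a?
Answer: 9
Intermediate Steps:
P(L) = 2*L
q(Y) = (8 + Y)*(12 + Y) (q(Y) = (Y + 8)*(Y + 2*6) = (8 + Y)*(Y + 12) = (8 + Y)*(12 + Y))
q(-9)² = (96 + (-9)² + 20*(-9))² = (96 + 81 - 180)² = (-3)² = 9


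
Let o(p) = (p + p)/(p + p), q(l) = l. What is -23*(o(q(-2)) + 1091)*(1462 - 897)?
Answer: -14190540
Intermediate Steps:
o(p) = 1 (o(p) = (2*p)/((2*p)) = (2*p)*(1/(2*p)) = 1)
-23*(o(q(-2)) + 1091)*(1462 - 897) = -23*(1 + 1091)*(1462 - 897) = -25116*565 = -23*616980 = -14190540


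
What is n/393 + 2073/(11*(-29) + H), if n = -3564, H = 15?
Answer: -632715/39824 ≈ -15.888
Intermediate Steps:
n/393 + 2073/(11*(-29) + H) = -3564/393 + 2073/(11*(-29) + 15) = -3564*1/393 + 2073/(-319 + 15) = -1188/131 + 2073/(-304) = -1188/131 + 2073*(-1/304) = -1188/131 - 2073/304 = -632715/39824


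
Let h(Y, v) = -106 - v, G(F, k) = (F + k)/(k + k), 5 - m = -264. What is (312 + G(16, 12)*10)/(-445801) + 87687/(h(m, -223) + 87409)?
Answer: 117187869115/117057534978 ≈ 1.0011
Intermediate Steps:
m = 269 (m = 5 - 1*(-264) = 5 + 264 = 269)
G(F, k) = (F + k)/(2*k) (G(F, k) = (F + k)/((2*k)) = (F + k)*(1/(2*k)) = (F + k)/(2*k))
(312 + G(16, 12)*10)/(-445801) + 87687/(h(m, -223) + 87409) = (312 + ((½)*(16 + 12)/12)*10)/(-445801) + 87687/((-106 - 1*(-223)) + 87409) = (312 + ((½)*(1/12)*28)*10)*(-1/445801) + 87687/((-106 + 223) + 87409) = (312 + (7/6)*10)*(-1/445801) + 87687/(117 + 87409) = (312 + 35/3)*(-1/445801) + 87687/87526 = (971/3)*(-1/445801) + 87687*(1/87526) = -971/1337403 + 87687/87526 = 117187869115/117057534978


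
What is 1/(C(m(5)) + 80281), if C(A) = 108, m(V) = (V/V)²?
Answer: 1/80389 ≈ 1.2440e-5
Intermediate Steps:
m(V) = 1 (m(V) = 1² = 1)
1/(C(m(5)) + 80281) = 1/(108 + 80281) = 1/80389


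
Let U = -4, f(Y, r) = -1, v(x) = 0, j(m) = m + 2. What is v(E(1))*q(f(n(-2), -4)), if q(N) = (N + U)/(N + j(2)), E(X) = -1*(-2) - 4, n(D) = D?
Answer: 0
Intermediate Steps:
E(X) = -2 (E(X) = 2 - 4 = -2)
j(m) = 2 + m
q(N) = (-4 + N)/(4 + N) (q(N) = (N - 4)/(N + (2 + 2)) = (-4 + N)/(N + 4) = (-4 + N)/(4 + N))
v(E(1))*q(f(n(-2), -4)) = 0*((-4 - 1)/(4 - 1)) = 0*(-5/3) = 0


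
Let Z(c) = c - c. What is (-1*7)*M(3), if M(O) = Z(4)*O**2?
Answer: 0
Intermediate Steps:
Z(c) = 0
M(O) = 0 (M(O) = 0*O**2 = 0)
(-1*7)*M(3) = -1*7*0 = -7*0 = 0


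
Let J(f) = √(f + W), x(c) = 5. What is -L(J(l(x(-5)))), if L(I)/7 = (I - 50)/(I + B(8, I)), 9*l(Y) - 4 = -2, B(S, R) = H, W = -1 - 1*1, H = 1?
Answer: 3038/25 - 4284*I/25 ≈ 121.52 - 171.36*I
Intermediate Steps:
W = -2 (W = -1 - 1 = -2)
B(S, R) = 1
l(Y) = 2/9 (l(Y) = 4/9 + (⅑)*(-2) = 4/9 - 2/9 = 2/9)
J(f) = √(-2 + f) (J(f) = √(f - 2) = √(-2 + f))
L(I) = 7*(-50 + I)/(1 + I) (L(I) = 7*((I - 50)/(I + 1)) = 7*((-50 + I)/(1 + I)) = 7*(-50 + I)/(1 + I))
-L(J(l(x(-5)))) = -7*(-50 + √(-2 + 2/9))/(1 + √(-2 + 2/9)) = -7*(-50 + √(-16/9))/(1 + √(-16/9)) = -7*(-50 + 4*I/3)/(1 + 4*I/3) = -7*9*(1 - 4*I/3)/25*(-50 + 4*I/3) = -63*(1 - 4*I/3)*(-50 + 4*I/3)/25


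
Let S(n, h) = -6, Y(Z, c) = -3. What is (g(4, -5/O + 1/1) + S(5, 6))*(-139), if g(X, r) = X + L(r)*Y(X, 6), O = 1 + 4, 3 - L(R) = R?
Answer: 1529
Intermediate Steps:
L(R) = 3 - R
O = 5
g(X, r) = -9 + X + 3*r (g(X, r) = X + (3 - r)*(-3) = X + (-9 + 3*r) = -9 + X + 3*r)
(g(4, -5/O + 1/1) + S(5, 6))*(-139) = ((-9 + 4 + 3*(-5/5 + 1/1)) - 6)*(-139) = ((-9 + 4 + 3*(-5*⅕ + 1*1)) - 6)*(-139) = ((-9 + 4 + 3*(-1 + 1)) - 6)*(-139) = ((-9 + 4 + 3*0) - 6)*(-139) = ((-9 + 4 + 0) - 6)*(-139) = (-5 - 6)*(-139) = -11*(-139) = 1529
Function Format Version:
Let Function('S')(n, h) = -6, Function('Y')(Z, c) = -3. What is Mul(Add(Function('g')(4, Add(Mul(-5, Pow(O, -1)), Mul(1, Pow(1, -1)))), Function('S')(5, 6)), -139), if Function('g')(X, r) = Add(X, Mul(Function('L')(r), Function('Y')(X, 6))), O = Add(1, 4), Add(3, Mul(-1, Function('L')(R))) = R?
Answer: 1529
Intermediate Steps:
Function('L')(R) = Add(3, Mul(-1, R))
O = 5
Function('g')(X, r) = Add(-9, X, Mul(3, r)) (Function('g')(X, r) = Add(X, Mul(Add(3, Mul(-1, r)), -3)) = Add(X, Add(-9, Mul(3, r))) = Add(-9, X, Mul(3, r)))
Mul(Add(Function('g')(4, Add(Mul(-5, Pow(O, -1)), Mul(1, Pow(1, -1)))), Function('S')(5, 6)), -139) = Mul(Add(Add(-9, 4, Mul(3, Add(Mul(-5, Pow(5, -1)), Mul(1, Pow(1, -1))))), -6), -139) = Mul(Add(Add(-9, 4, Mul(3, Add(Mul(-5, Rational(1, 5)), Mul(1, 1)))), -6), -139) = Mul(Add(Add(-9, 4, Mul(3, Add(-1, 1))), -6), -139) = Mul(Add(Add(-9, 4, Mul(3, 0)), -6), -139) = Mul(Add(Add(-9, 4, 0), -6), -139) = Mul(Add(-5, -6), -139) = Mul(-11, -139) = 1529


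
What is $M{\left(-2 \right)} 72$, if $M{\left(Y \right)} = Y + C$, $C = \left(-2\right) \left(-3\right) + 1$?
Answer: $360$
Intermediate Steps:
$C = 7$ ($C = 6 + 1 = 7$)
$M{\left(Y \right)} = 7 + Y$ ($M{\left(Y \right)} = Y + 7 = 7 + Y$)
$M{\left(-2 \right)} 72 = \left(7 - 2\right) 72 = 5 \cdot 72 = 360$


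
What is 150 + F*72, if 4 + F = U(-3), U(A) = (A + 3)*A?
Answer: -138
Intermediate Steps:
U(A) = A*(3 + A) (U(A) = (3 + A)*A = A*(3 + A))
F = -4 (F = -4 - 3*(3 - 3) = -4 - 3*0 = -4 + 0 = -4)
150 + F*72 = 150 - 4*72 = 150 - 288 = -138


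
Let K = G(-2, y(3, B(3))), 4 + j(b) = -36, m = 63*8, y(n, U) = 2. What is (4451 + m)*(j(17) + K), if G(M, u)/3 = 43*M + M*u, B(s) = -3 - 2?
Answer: -1536050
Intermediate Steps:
B(s) = -5
m = 504
j(b) = -40 (j(b) = -4 - 36 = -40)
G(M, u) = 129*M + 3*M*u (G(M, u) = 3*(43*M + M*u) = 129*M + 3*M*u)
K = -270 (K = 3*(-2)*(43 + 2) = 3*(-2)*45 = -270)
(4451 + m)*(j(17) + K) = (4451 + 504)*(-40 - 270) = 4955*(-310) = -1536050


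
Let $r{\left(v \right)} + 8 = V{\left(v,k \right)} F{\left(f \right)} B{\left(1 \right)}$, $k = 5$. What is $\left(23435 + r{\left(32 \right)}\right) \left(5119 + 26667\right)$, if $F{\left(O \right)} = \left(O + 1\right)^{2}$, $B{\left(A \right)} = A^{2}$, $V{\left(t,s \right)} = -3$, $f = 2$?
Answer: $743792400$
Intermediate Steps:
$F{\left(O \right)} = \left(1 + O\right)^{2}$
$r{\left(v \right)} = -35$ ($r{\left(v \right)} = -8 + - 3 \left(1 + 2\right)^{2} \cdot 1^{2} = -8 + - 3 \cdot 3^{2} \cdot 1 = -8 + \left(-3\right) 9 \cdot 1 = -8 - 27 = -35$)
$\left(23435 + r{\left(32 \right)}\right) \left(5119 + 26667\right) = \left(23435 - 35\right) \left(5119 + 26667\right) = 23400 \cdot 31786 = 743792400$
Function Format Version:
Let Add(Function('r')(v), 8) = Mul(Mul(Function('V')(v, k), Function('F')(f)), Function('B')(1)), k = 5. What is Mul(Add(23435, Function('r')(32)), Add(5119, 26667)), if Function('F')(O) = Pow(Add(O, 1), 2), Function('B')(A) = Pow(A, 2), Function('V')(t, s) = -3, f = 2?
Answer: 743792400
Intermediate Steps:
Function('F')(O) = Pow(Add(1, O), 2)
Function('r')(v) = -35 (Function('r')(v) = Add(-8, Mul(Mul(-3, Pow(Add(1, 2), 2)), Pow(1, 2))) = Add(-8, Mul(Mul(-3, Pow(3, 2)), 1)) = Add(-8, Mul(Mul(-3, 9), 1)) = Add(-8, Mul(-27, 1)) = Add(-8, -27) = -35)
Mul(Add(23435, Function('r')(32)), Add(5119, 26667)) = Mul(Add(23435, -35), Add(5119, 26667)) = Mul(23400, 31786) = 743792400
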